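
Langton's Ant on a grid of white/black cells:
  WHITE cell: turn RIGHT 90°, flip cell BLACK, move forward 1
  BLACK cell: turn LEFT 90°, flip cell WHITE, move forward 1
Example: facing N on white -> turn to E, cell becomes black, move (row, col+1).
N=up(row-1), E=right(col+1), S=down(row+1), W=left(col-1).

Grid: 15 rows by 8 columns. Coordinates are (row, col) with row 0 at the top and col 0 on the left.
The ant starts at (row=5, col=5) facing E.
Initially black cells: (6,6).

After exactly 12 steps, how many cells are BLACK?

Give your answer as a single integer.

Step 1: on WHITE (5,5): turn R to S, flip to black, move to (6,5). |black|=2
Step 2: on WHITE (6,5): turn R to W, flip to black, move to (6,4). |black|=3
Step 3: on WHITE (6,4): turn R to N, flip to black, move to (5,4). |black|=4
Step 4: on WHITE (5,4): turn R to E, flip to black, move to (5,5). |black|=5
Step 5: on BLACK (5,5): turn L to N, flip to white, move to (4,5). |black|=4
Step 6: on WHITE (4,5): turn R to E, flip to black, move to (4,6). |black|=5
Step 7: on WHITE (4,6): turn R to S, flip to black, move to (5,6). |black|=6
Step 8: on WHITE (5,6): turn R to W, flip to black, move to (5,5). |black|=7
Step 9: on WHITE (5,5): turn R to N, flip to black, move to (4,5). |black|=8
Step 10: on BLACK (4,5): turn L to W, flip to white, move to (4,4). |black|=7
Step 11: on WHITE (4,4): turn R to N, flip to black, move to (3,4). |black|=8
Step 12: on WHITE (3,4): turn R to E, flip to black, move to (3,5). |black|=9

Answer: 9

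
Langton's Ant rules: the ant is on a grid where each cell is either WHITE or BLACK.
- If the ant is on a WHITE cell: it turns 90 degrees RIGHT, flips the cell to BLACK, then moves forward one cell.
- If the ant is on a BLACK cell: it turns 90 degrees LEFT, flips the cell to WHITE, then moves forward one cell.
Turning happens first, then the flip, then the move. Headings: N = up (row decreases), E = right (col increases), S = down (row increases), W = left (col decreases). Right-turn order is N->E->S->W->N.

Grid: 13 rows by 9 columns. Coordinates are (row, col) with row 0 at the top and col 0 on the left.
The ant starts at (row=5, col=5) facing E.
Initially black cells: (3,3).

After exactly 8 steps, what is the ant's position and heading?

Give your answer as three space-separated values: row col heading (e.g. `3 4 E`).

Answer: 5 5 W

Derivation:
Step 1: on WHITE (5,5): turn R to S, flip to black, move to (6,5). |black|=2
Step 2: on WHITE (6,5): turn R to W, flip to black, move to (6,4). |black|=3
Step 3: on WHITE (6,4): turn R to N, flip to black, move to (5,4). |black|=4
Step 4: on WHITE (5,4): turn R to E, flip to black, move to (5,5). |black|=5
Step 5: on BLACK (5,5): turn L to N, flip to white, move to (4,5). |black|=4
Step 6: on WHITE (4,5): turn R to E, flip to black, move to (4,6). |black|=5
Step 7: on WHITE (4,6): turn R to S, flip to black, move to (5,6). |black|=6
Step 8: on WHITE (5,6): turn R to W, flip to black, move to (5,5). |black|=7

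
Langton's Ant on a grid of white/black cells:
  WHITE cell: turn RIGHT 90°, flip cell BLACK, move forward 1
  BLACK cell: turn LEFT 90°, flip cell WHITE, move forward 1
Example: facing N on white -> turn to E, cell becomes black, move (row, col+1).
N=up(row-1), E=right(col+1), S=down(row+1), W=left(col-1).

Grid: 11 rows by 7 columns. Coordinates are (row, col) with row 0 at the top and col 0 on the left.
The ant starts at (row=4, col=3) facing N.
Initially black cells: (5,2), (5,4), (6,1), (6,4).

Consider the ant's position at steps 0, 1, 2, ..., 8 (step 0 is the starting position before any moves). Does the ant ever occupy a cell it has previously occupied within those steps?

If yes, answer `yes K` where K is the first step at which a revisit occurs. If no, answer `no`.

Step 1: on WHITE (4,3): turn R to E, flip to black, move to (4,4). |black|=5 — new cell
Step 2: on WHITE (4,4): turn R to S, flip to black, move to (5,4). |black|=6 — new cell
Step 3: on BLACK (5,4): turn L to E, flip to white, move to (5,5). |black|=5 — new cell
Step 4: on WHITE (5,5): turn R to S, flip to black, move to (6,5). |black|=6 — new cell
Step 5: on WHITE (6,5): turn R to W, flip to black, move to (6,4). |black|=7 — new cell
Step 6: on BLACK (6,4): turn L to S, flip to white, move to (7,4). |black|=6 — new cell
Step 7: on WHITE (7,4): turn R to W, flip to black, move to (7,3). |black|=7 — new cell
Step 8: on WHITE (7,3): turn R to N, flip to black, move to (6,3). |black|=8 — new cell
No revisit within 8 steps.

Answer: no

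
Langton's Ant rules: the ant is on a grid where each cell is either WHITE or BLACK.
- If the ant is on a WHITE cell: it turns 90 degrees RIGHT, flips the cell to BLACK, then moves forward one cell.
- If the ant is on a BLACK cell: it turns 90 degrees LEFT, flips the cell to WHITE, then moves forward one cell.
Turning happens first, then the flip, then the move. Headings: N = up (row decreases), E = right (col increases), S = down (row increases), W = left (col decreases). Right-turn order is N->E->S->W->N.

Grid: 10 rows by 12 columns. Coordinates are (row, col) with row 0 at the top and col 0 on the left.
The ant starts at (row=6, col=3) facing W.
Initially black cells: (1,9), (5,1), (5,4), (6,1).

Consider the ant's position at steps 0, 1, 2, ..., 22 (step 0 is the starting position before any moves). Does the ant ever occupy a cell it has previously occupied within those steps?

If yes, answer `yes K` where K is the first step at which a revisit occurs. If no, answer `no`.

Answer: yes 6

Derivation:
Step 1: on WHITE (6,3): turn R to N, flip to black, move to (5,3). |black|=5 — new cell
Step 2: on WHITE (5,3): turn R to E, flip to black, move to (5,4). |black|=6 — new cell
Step 3: on BLACK (5,4): turn L to N, flip to white, move to (4,4). |black|=5 — new cell
Step 4: on WHITE (4,4): turn R to E, flip to black, move to (4,5). |black|=6 — new cell
Step 5: on WHITE (4,5): turn R to S, flip to black, move to (5,5). |black|=7 — new cell
Step 6: on WHITE (5,5): turn R to W, flip to black, move to (5,4). |black|=8 — REVISIT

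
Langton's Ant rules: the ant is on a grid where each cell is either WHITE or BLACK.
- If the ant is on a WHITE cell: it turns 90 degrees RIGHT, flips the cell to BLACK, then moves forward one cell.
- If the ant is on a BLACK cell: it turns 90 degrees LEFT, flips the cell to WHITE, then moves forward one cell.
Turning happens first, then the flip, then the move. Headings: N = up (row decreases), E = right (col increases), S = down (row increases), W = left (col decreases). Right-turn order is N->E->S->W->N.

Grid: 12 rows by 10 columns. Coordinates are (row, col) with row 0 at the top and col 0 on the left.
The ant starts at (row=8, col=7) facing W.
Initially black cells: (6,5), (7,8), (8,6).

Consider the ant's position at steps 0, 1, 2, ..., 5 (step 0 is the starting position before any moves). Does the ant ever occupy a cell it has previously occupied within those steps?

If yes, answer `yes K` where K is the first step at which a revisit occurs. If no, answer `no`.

Answer: no

Derivation:
Step 1: on WHITE (8,7): turn R to N, flip to black, move to (7,7). |black|=4 — new cell
Step 2: on WHITE (7,7): turn R to E, flip to black, move to (7,8). |black|=5 — new cell
Step 3: on BLACK (7,8): turn L to N, flip to white, move to (6,8). |black|=4 — new cell
Step 4: on WHITE (6,8): turn R to E, flip to black, move to (6,9). |black|=5 — new cell
Step 5: on WHITE (6,9): turn R to S, flip to black, move to (7,9). |black|=6 — new cell
No revisit within 5 steps.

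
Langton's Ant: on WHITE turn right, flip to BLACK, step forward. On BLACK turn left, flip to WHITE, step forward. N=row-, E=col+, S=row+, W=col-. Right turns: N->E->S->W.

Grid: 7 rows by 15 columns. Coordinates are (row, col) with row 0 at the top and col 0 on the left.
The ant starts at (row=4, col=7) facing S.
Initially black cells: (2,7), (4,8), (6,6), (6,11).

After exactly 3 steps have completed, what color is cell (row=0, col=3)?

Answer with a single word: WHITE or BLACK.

Answer: WHITE

Derivation:
Step 1: on WHITE (4,7): turn R to W, flip to black, move to (4,6). |black|=5
Step 2: on WHITE (4,6): turn R to N, flip to black, move to (3,6). |black|=6
Step 3: on WHITE (3,6): turn R to E, flip to black, move to (3,7). |black|=7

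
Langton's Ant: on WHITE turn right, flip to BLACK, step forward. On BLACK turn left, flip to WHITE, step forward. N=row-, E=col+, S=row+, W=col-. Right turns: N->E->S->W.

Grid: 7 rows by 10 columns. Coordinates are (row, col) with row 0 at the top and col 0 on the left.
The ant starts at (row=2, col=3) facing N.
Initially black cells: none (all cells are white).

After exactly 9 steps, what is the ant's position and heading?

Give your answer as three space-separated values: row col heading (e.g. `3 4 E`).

Answer: 2 2 W

Derivation:
Step 1: on WHITE (2,3): turn R to E, flip to black, move to (2,4). |black|=1
Step 2: on WHITE (2,4): turn R to S, flip to black, move to (3,4). |black|=2
Step 3: on WHITE (3,4): turn R to W, flip to black, move to (3,3). |black|=3
Step 4: on WHITE (3,3): turn R to N, flip to black, move to (2,3). |black|=4
Step 5: on BLACK (2,3): turn L to W, flip to white, move to (2,2). |black|=3
Step 6: on WHITE (2,2): turn R to N, flip to black, move to (1,2). |black|=4
Step 7: on WHITE (1,2): turn R to E, flip to black, move to (1,3). |black|=5
Step 8: on WHITE (1,3): turn R to S, flip to black, move to (2,3). |black|=6
Step 9: on WHITE (2,3): turn R to W, flip to black, move to (2,2). |black|=7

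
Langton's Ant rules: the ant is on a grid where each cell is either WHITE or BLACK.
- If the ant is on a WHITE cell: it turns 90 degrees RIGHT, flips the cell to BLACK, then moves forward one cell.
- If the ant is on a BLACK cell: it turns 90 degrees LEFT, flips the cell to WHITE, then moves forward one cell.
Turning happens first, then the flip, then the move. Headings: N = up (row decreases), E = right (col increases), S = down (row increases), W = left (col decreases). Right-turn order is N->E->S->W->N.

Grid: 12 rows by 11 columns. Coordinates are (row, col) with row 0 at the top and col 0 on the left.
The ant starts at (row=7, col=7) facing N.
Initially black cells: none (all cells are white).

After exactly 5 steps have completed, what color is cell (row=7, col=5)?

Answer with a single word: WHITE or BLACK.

Step 1: on WHITE (7,7): turn R to E, flip to black, move to (7,8). |black|=1
Step 2: on WHITE (7,8): turn R to S, flip to black, move to (8,8). |black|=2
Step 3: on WHITE (8,8): turn R to W, flip to black, move to (8,7). |black|=3
Step 4: on WHITE (8,7): turn R to N, flip to black, move to (7,7). |black|=4
Step 5: on BLACK (7,7): turn L to W, flip to white, move to (7,6). |black|=3

Answer: WHITE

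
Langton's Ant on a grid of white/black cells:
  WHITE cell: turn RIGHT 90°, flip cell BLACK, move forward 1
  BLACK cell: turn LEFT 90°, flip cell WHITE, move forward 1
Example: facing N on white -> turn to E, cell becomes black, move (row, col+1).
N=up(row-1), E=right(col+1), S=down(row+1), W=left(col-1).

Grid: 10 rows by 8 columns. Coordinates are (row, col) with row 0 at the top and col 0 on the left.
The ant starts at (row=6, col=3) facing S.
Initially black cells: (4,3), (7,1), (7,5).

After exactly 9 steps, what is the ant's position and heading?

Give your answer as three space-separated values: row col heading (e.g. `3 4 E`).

Step 1: on WHITE (6,3): turn R to W, flip to black, move to (6,2). |black|=4
Step 2: on WHITE (6,2): turn R to N, flip to black, move to (5,2). |black|=5
Step 3: on WHITE (5,2): turn R to E, flip to black, move to (5,3). |black|=6
Step 4: on WHITE (5,3): turn R to S, flip to black, move to (6,3). |black|=7
Step 5: on BLACK (6,3): turn L to E, flip to white, move to (6,4). |black|=6
Step 6: on WHITE (6,4): turn R to S, flip to black, move to (7,4). |black|=7
Step 7: on WHITE (7,4): turn R to W, flip to black, move to (7,3). |black|=8
Step 8: on WHITE (7,3): turn R to N, flip to black, move to (6,3). |black|=9
Step 9: on WHITE (6,3): turn R to E, flip to black, move to (6,4). |black|=10

Answer: 6 4 E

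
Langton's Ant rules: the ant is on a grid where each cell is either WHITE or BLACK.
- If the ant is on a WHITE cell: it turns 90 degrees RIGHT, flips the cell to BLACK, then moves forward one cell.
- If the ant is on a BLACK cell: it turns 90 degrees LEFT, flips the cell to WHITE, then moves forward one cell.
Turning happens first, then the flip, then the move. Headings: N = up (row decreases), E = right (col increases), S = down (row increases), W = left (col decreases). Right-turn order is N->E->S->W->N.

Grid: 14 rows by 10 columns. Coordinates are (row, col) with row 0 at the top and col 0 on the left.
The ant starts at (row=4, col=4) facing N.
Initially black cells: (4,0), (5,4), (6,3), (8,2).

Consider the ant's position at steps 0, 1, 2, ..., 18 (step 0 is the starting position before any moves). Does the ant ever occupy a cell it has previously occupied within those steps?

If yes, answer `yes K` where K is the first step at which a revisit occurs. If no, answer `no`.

Answer: yes 9

Derivation:
Step 1: on WHITE (4,4): turn R to E, flip to black, move to (4,5). |black|=5 — new cell
Step 2: on WHITE (4,5): turn R to S, flip to black, move to (5,5). |black|=6 — new cell
Step 3: on WHITE (5,5): turn R to W, flip to black, move to (5,4). |black|=7 — new cell
Step 4: on BLACK (5,4): turn L to S, flip to white, move to (6,4). |black|=6 — new cell
Step 5: on WHITE (6,4): turn R to W, flip to black, move to (6,3). |black|=7 — new cell
Step 6: on BLACK (6,3): turn L to S, flip to white, move to (7,3). |black|=6 — new cell
Step 7: on WHITE (7,3): turn R to W, flip to black, move to (7,2). |black|=7 — new cell
Step 8: on WHITE (7,2): turn R to N, flip to black, move to (6,2). |black|=8 — new cell
Step 9: on WHITE (6,2): turn R to E, flip to black, move to (6,3). |black|=9 — REVISIT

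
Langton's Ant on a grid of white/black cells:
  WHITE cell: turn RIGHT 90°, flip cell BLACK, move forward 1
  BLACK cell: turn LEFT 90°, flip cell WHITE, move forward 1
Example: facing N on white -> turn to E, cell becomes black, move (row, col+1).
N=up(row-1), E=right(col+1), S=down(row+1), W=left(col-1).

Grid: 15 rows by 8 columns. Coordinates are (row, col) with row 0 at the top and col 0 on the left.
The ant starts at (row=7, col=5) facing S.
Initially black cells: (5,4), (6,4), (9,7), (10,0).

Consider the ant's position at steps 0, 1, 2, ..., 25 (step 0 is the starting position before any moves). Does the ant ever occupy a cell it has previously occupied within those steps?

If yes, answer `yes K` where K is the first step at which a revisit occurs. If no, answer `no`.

Answer: yes 9

Derivation:
Step 1: on WHITE (7,5): turn R to W, flip to black, move to (7,4). |black|=5 — new cell
Step 2: on WHITE (7,4): turn R to N, flip to black, move to (6,4). |black|=6 — new cell
Step 3: on BLACK (6,4): turn L to W, flip to white, move to (6,3). |black|=5 — new cell
Step 4: on WHITE (6,3): turn R to N, flip to black, move to (5,3). |black|=6 — new cell
Step 5: on WHITE (5,3): turn R to E, flip to black, move to (5,4). |black|=7 — new cell
Step 6: on BLACK (5,4): turn L to N, flip to white, move to (4,4). |black|=6 — new cell
Step 7: on WHITE (4,4): turn R to E, flip to black, move to (4,5). |black|=7 — new cell
Step 8: on WHITE (4,5): turn R to S, flip to black, move to (5,5). |black|=8 — new cell
Step 9: on WHITE (5,5): turn R to W, flip to black, move to (5,4). |black|=9 — REVISIT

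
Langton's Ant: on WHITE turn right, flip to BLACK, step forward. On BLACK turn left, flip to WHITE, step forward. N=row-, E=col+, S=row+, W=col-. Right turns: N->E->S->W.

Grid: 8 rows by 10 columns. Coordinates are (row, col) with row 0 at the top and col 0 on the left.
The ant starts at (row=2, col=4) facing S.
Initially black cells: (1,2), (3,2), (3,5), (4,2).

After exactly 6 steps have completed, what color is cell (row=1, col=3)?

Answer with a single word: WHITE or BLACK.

Step 1: on WHITE (2,4): turn R to W, flip to black, move to (2,3). |black|=5
Step 2: on WHITE (2,3): turn R to N, flip to black, move to (1,3). |black|=6
Step 3: on WHITE (1,3): turn R to E, flip to black, move to (1,4). |black|=7
Step 4: on WHITE (1,4): turn R to S, flip to black, move to (2,4). |black|=8
Step 5: on BLACK (2,4): turn L to E, flip to white, move to (2,5). |black|=7
Step 6: on WHITE (2,5): turn R to S, flip to black, move to (3,5). |black|=8

Answer: BLACK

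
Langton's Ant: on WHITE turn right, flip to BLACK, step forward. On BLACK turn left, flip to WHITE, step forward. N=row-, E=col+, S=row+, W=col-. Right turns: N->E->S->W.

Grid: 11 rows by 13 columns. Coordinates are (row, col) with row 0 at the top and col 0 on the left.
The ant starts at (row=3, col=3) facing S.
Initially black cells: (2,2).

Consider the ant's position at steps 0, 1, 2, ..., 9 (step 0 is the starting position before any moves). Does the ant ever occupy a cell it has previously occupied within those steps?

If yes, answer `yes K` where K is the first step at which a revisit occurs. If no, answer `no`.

Step 1: on WHITE (3,3): turn R to W, flip to black, move to (3,2). |black|=2 — new cell
Step 2: on WHITE (3,2): turn R to N, flip to black, move to (2,2). |black|=3 — new cell
Step 3: on BLACK (2,2): turn L to W, flip to white, move to (2,1). |black|=2 — new cell
Step 4: on WHITE (2,1): turn R to N, flip to black, move to (1,1). |black|=3 — new cell
Step 5: on WHITE (1,1): turn R to E, flip to black, move to (1,2). |black|=4 — new cell
Step 6: on WHITE (1,2): turn R to S, flip to black, move to (2,2). |black|=5 — REVISIT

Answer: yes 6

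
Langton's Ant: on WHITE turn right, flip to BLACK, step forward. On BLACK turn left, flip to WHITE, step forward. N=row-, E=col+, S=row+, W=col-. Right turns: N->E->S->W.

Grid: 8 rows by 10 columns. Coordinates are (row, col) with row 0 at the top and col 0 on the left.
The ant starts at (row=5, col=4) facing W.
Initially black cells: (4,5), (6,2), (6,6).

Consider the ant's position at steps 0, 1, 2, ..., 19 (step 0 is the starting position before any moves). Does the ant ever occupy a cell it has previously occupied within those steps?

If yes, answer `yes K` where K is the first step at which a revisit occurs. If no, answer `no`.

Answer: yes 6

Derivation:
Step 1: on WHITE (5,4): turn R to N, flip to black, move to (4,4). |black|=4 — new cell
Step 2: on WHITE (4,4): turn R to E, flip to black, move to (4,5). |black|=5 — new cell
Step 3: on BLACK (4,5): turn L to N, flip to white, move to (3,5). |black|=4 — new cell
Step 4: on WHITE (3,5): turn R to E, flip to black, move to (3,6). |black|=5 — new cell
Step 5: on WHITE (3,6): turn R to S, flip to black, move to (4,6). |black|=6 — new cell
Step 6: on WHITE (4,6): turn R to W, flip to black, move to (4,5). |black|=7 — REVISIT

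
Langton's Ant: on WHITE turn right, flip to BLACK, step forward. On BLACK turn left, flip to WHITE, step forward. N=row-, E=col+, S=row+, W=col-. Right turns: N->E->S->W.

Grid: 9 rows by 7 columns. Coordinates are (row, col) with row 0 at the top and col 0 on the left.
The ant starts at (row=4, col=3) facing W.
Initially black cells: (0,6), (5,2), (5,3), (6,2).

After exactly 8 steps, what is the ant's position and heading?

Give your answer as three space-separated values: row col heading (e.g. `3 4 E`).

Answer: 6 3 W

Derivation:
Step 1: on WHITE (4,3): turn R to N, flip to black, move to (3,3). |black|=5
Step 2: on WHITE (3,3): turn R to E, flip to black, move to (3,4). |black|=6
Step 3: on WHITE (3,4): turn R to S, flip to black, move to (4,4). |black|=7
Step 4: on WHITE (4,4): turn R to W, flip to black, move to (4,3). |black|=8
Step 5: on BLACK (4,3): turn L to S, flip to white, move to (5,3). |black|=7
Step 6: on BLACK (5,3): turn L to E, flip to white, move to (5,4). |black|=6
Step 7: on WHITE (5,4): turn R to S, flip to black, move to (6,4). |black|=7
Step 8: on WHITE (6,4): turn R to W, flip to black, move to (6,3). |black|=8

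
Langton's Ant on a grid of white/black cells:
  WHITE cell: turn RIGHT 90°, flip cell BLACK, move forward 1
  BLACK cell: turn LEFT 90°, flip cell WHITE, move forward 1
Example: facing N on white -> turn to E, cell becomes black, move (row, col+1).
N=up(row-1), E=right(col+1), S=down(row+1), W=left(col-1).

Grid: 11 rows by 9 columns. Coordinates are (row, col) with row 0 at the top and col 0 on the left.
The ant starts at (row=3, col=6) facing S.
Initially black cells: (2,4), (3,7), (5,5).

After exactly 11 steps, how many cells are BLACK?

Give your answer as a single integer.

Answer: 8

Derivation:
Step 1: on WHITE (3,6): turn R to W, flip to black, move to (3,5). |black|=4
Step 2: on WHITE (3,5): turn R to N, flip to black, move to (2,5). |black|=5
Step 3: on WHITE (2,5): turn R to E, flip to black, move to (2,6). |black|=6
Step 4: on WHITE (2,6): turn R to S, flip to black, move to (3,6). |black|=7
Step 5: on BLACK (3,6): turn L to E, flip to white, move to (3,7). |black|=6
Step 6: on BLACK (3,7): turn L to N, flip to white, move to (2,7). |black|=5
Step 7: on WHITE (2,7): turn R to E, flip to black, move to (2,8). |black|=6
Step 8: on WHITE (2,8): turn R to S, flip to black, move to (3,8). |black|=7
Step 9: on WHITE (3,8): turn R to W, flip to black, move to (3,7). |black|=8
Step 10: on WHITE (3,7): turn R to N, flip to black, move to (2,7). |black|=9
Step 11: on BLACK (2,7): turn L to W, flip to white, move to (2,6). |black|=8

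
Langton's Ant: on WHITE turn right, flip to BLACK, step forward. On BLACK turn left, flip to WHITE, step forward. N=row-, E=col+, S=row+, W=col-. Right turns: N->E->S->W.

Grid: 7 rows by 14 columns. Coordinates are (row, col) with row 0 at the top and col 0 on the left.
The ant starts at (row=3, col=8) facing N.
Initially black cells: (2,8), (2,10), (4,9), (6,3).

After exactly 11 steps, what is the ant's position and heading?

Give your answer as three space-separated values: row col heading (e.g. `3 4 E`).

Step 1: on WHITE (3,8): turn R to E, flip to black, move to (3,9). |black|=5
Step 2: on WHITE (3,9): turn R to S, flip to black, move to (4,9). |black|=6
Step 3: on BLACK (4,9): turn L to E, flip to white, move to (4,10). |black|=5
Step 4: on WHITE (4,10): turn R to S, flip to black, move to (5,10). |black|=6
Step 5: on WHITE (5,10): turn R to W, flip to black, move to (5,9). |black|=7
Step 6: on WHITE (5,9): turn R to N, flip to black, move to (4,9). |black|=8
Step 7: on WHITE (4,9): turn R to E, flip to black, move to (4,10). |black|=9
Step 8: on BLACK (4,10): turn L to N, flip to white, move to (3,10). |black|=8
Step 9: on WHITE (3,10): turn R to E, flip to black, move to (3,11). |black|=9
Step 10: on WHITE (3,11): turn R to S, flip to black, move to (4,11). |black|=10
Step 11: on WHITE (4,11): turn R to W, flip to black, move to (4,10). |black|=11

Answer: 4 10 W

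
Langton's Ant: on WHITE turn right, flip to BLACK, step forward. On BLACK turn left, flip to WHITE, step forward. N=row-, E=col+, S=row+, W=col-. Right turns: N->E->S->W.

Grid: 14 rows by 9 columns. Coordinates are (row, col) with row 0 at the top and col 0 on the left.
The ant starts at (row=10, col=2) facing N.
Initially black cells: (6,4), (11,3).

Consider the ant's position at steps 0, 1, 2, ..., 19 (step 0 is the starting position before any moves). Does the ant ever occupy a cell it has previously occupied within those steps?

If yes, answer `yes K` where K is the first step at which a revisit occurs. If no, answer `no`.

Answer: yes 6

Derivation:
Step 1: on WHITE (10,2): turn R to E, flip to black, move to (10,3). |black|=3 — new cell
Step 2: on WHITE (10,3): turn R to S, flip to black, move to (11,3). |black|=4 — new cell
Step 3: on BLACK (11,3): turn L to E, flip to white, move to (11,4). |black|=3 — new cell
Step 4: on WHITE (11,4): turn R to S, flip to black, move to (12,4). |black|=4 — new cell
Step 5: on WHITE (12,4): turn R to W, flip to black, move to (12,3). |black|=5 — new cell
Step 6: on WHITE (12,3): turn R to N, flip to black, move to (11,3). |black|=6 — REVISIT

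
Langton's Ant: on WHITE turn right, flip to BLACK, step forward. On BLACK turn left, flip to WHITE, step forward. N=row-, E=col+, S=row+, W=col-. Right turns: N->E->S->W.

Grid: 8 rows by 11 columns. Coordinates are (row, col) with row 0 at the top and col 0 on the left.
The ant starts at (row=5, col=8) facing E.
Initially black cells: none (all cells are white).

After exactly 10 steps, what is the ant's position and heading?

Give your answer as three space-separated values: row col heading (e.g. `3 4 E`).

Step 1: on WHITE (5,8): turn R to S, flip to black, move to (6,8). |black|=1
Step 2: on WHITE (6,8): turn R to W, flip to black, move to (6,7). |black|=2
Step 3: on WHITE (6,7): turn R to N, flip to black, move to (5,7). |black|=3
Step 4: on WHITE (5,7): turn R to E, flip to black, move to (5,8). |black|=4
Step 5: on BLACK (5,8): turn L to N, flip to white, move to (4,8). |black|=3
Step 6: on WHITE (4,8): turn R to E, flip to black, move to (4,9). |black|=4
Step 7: on WHITE (4,9): turn R to S, flip to black, move to (5,9). |black|=5
Step 8: on WHITE (5,9): turn R to W, flip to black, move to (5,8). |black|=6
Step 9: on WHITE (5,8): turn R to N, flip to black, move to (4,8). |black|=7
Step 10: on BLACK (4,8): turn L to W, flip to white, move to (4,7). |black|=6

Answer: 4 7 W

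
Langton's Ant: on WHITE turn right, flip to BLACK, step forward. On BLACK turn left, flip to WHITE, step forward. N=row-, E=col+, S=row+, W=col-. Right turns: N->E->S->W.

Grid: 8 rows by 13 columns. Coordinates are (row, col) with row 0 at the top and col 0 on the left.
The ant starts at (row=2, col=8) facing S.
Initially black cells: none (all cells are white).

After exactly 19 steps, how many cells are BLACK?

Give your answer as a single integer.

Answer: 7

Derivation:
Step 1: on WHITE (2,8): turn R to W, flip to black, move to (2,7). |black|=1
Step 2: on WHITE (2,7): turn R to N, flip to black, move to (1,7). |black|=2
Step 3: on WHITE (1,7): turn R to E, flip to black, move to (1,8). |black|=3
Step 4: on WHITE (1,8): turn R to S, flip to black, move to (2,8). |black|=4
Step 5: on BLACK (2,8): turn L to E, flip to white, move to (2,9). |black|=3
Step 6: on WHITE (2,9): turn R to S, flip to black, move to (3,9). |black|=4
Step 7: on WHITE (3,9): turn R to W, flip to black, move to (3,8). |black|=5
Step 8: on WHITE (3,8): turn R to N, flip to black, move to (2,8). |black|=6
Step 9: on WHITE (2,8): turn R to E, flip to black, move to (2,9). |black|=7
Step 10: on BLACK (2,9): turn L to N, flip to white, move to (1,9). |black|=6
Step 11: on WHITE (1,9): turn R to E, flip to black, move to (1,10). |black|=7
Step 12: on WHITE (1,10): turn R to S, flip to black, move to (2,10). |black|=8
Step 13: on WHITE (2,10): turn R to W, flip to black, move to (2,9). |black|=9
Step 14: on WHITE (2,9): turn R to N, flip to black, move to (1,9). |black|=10
Step 15: on BLACK (1,9): turn L to W, flip to white, move to (1,8). |black|=9
Step 16: on BLACK (1,8): turn L to S, flip to white, move to (2,8). |black|=8
Step 17: on BLACK (2,8): turn L to E, flip to white, move to (2,9). |black|=7
Step 18: on BLACK (2,9): turn L to N, flip to white, move to (1,9). |black|=6
Step 19: on WHITE (1,9): turn R to E, flip to black, move to (1,10). |black|=7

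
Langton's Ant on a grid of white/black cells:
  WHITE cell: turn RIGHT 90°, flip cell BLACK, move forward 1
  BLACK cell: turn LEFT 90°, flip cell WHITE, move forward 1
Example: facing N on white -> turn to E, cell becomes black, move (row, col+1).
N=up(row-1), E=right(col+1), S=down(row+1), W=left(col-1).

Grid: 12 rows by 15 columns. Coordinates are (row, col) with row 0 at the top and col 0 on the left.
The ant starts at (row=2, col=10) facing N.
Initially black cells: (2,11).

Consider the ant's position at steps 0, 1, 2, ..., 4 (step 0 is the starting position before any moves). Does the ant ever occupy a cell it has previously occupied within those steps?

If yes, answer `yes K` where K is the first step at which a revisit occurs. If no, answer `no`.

Answer: no

Derivation:
Step 1: on WHITE (2,10): turn R to E, flip to black, move to (2,11). |black|=2 — new cell
Step 2: on BLACK (2,11): turn L to N, flip to white, move to (1,11). |black|=1 — new cell
Step 3: on WHITE (1,11): turn R to E, flip to black, move to (1,12). |black|=2 — new cell
Step 4: on WHITE (1,12): turn R to S, flip to black, move to (2,12). |black|=3 — new cell
No revisit within 4 steps.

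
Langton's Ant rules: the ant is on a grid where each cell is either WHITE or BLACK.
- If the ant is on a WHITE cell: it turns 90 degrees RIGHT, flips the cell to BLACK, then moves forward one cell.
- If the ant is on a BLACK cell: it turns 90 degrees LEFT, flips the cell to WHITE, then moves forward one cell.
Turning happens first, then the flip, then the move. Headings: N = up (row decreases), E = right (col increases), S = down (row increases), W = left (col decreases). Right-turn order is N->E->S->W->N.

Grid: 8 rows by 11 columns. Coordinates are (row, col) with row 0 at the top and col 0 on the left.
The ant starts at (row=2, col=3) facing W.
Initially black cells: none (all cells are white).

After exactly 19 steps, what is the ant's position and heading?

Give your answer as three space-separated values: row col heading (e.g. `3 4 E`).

Answer: 4 4 S

Derivation:
Step 1: on WHITE (2,3): turn R to N, flip to black, move to (1,3). |black|=1
Step 2: on WHITE (1,3): turn R to E, flip to black, move to (1,4). |black|=2
Step 3: on WHITE (1,4): turn R to S, flip to black, move to (2,4). |black|=3
Step 4: on WHITE (2,4): turn R to W, flip to black, move to (2,3). |black|=4
Step 5: on BLACK (2,3): turn L to S, flip to white, move to (3,3). |black|=3
Step 6: on WHITE (3,3): turn R to W, flip to black, move to (3,2). |black|=4
Step 7: on WHITE (3,2): turn R to N, flip to black, move to (2,2). |black|=5
Step 8: on WHITE (2,2): turn R to E, flip to black, move to (2,3). |black|=6
Step 9: on WHITE (2,3): turn R to S, flip to black, move to (3,3). |black|=7
Step 10: on BLACK (3,3): turn L to E, flip to white, move to (3,4). |black|=6
Step 11: on WHITE (3,4): turn R to S, flip to black, move to (4,4). |black|=7
Step 12: on WHITE (4,4): turn R to W, flip to black, move to (4,3). |black|=8
Step 13: on WHITE (4,3): turn R to N, flip to black, move to (3,3). |black|=9
Step 14: on WHITE (3,3): turn R to E, flip to black, move to (3,4). |black|=10
Step 15: on BLACK (3,4): turn L to N, flip to white, move to (2,4). |black|=9
Step 16: on BLACK (2,4): turn L to W, flip to white, move to (2,3). |black|=8
Step 17: on BLACK (2,3): turn L to S, flip to white, move to (3,3). |black|=7
Step 18: on BLACK (3,3): turn L to E, flip to white, move to (3,4). |black|=6
Step 19: on WHITE (3,4): turn R to S, flip to black, move to (4,4). |black|=7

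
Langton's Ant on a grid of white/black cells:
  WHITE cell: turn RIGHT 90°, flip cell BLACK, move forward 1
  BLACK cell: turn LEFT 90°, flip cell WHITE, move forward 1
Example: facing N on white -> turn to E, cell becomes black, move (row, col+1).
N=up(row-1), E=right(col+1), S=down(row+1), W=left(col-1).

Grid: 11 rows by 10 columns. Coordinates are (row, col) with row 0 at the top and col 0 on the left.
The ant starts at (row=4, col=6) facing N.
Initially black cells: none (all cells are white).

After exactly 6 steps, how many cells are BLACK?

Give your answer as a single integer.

Step 1: on WHITE (4,6): turn R to E, flip to black, move to (4,7). |black|=1
Step 2: on WHITE (4,7): turn R to S, flip to black, move to (5,7). |black|=2
Step 3: on WHITE (5,7): turn R to W, flip to black, move to (5,6). |black|=3
Step 4: on WHITE (5,6): turn R to N, flip to black, move to (4,6). |black|=4
Step 5: on BLACK (4,6): turn L to W, flip to white, move to (4,5). |black|=3
Step 6: on WHITE (4,5): turn R to N, flip to black, move to (3,5). |black|=4

Answer: 4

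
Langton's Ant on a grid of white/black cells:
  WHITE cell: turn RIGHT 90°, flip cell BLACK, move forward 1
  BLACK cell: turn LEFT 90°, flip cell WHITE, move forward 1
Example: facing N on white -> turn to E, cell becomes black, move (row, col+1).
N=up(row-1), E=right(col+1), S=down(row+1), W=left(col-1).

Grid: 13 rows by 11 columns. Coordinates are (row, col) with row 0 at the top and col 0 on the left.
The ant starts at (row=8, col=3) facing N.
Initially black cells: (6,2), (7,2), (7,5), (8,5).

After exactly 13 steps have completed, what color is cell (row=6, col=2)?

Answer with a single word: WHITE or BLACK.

Step 1: on WHITE (8,3): turn R to E, flip to black, move to (8,4). |black|=5
Step 2: on WHITE (8,4): turn R to S, flip to black, move to (9,4). |black|=6
Step 3: on WHITE (9,4): turn R to W, flip to black, move to (9,3). |black|=7
Step 4: on WHITE (9,3): turn R to N, flip to black, move to (8,3). |black|=8
Step 5: on BLACK (8,3): turn L to W, flip to white, move to (8,2). |black|=7
Step 6: on WHITE (8,2): turn R to N, flip to black, move to (7,2). |black|=8
Step 7: on BLACK (7,2): turn L to W, flip to white, move to (7,1). |black|=7
Step 8: on WHITE (7,1): turn R to N, flip to black, move to (6,1). |black|=8
Step 9: on WHITE (6,1): turn R to E, flip to black, move to (6,2). |black|=9
Step 10: on BLACK (6,2): turn L to N, flip to white, move to (5,2). |black|=8
Step 11: on WHITE (5,2): turn R to E, flip to black, move to (5,3). |black|=9
Step 12: on WHITE (5,3): turn R to S, flip to black, move to (6,3). |black|=10
Step 13: on WHITE (6,3): turn R to W, flip to black, move to (6,2). |black|=11

Answer: WHITE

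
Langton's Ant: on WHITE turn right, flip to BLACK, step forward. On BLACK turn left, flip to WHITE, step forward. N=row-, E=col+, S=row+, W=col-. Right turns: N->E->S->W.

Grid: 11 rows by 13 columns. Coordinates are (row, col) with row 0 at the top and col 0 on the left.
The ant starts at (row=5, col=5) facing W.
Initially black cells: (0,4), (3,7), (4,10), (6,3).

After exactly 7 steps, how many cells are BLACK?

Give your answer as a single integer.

Answer: 9

Derivation:
Step 1: on WHITE (5,5): turn R to N, flip to black, move to (4,5). |black|=5
Step 2: on WHITE (4,5): turn R to E, flip to black, move to (4,6). |black|=6
Step 3: on WHITE (4,6): turn R to S, flip to black, move to (5,6). |black|=7
Step 4: on WHITE (5,6): turn R to W, flip to black, move to (5,5). |black|=8
Step 5: on BLACK (5,5): turn L to S, flip to white, move to (6,5). |black|=7
Step 6: on WHITE (6,5): turn R to W, flip to black, move to (6,4). |black|=8
Step 7: on WHITE (6,4): turn R to N, flip to black, move to (5,4). |black|=9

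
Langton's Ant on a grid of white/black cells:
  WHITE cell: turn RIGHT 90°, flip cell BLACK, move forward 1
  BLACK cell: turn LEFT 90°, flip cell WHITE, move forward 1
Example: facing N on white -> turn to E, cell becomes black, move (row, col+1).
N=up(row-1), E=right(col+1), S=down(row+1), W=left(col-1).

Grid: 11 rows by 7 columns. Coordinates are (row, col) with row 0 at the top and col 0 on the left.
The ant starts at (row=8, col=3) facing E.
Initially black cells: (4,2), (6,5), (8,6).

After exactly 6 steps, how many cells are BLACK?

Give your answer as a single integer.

Step 1: on WHITE (8,3): turn R to S, flip to black, move to (9,3). |black|=4
Step 2: on WHITE (9,3): turn R to W, flip to black, move to (9,2). |black|=5
Step 3: on WHITE (9,2): turn R to N, flip to black, move to (8,2). |black|=6
Step 4: on WHITE (8,2): turn R to E, flip to black, move to (8,3). |black|=7
Step 5: on BLACK (8,3): turn L to N, flip to white, move to (7,3). |black|=6
Step 6: on WHITE (7,3): turn R to E, flip to black, move to (7,4). |black|=7

Answer: 7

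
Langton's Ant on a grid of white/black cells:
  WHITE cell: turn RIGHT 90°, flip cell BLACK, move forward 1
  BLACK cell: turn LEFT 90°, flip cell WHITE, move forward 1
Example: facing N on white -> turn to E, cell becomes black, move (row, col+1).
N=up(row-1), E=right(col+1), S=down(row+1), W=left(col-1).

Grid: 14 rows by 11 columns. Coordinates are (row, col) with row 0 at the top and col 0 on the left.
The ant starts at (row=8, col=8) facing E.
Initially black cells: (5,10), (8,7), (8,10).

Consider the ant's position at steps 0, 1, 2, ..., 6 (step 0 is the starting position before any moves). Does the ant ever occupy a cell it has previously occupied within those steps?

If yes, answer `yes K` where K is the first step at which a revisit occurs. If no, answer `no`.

Step 1: on WHITE (8,8): turn R to S, flip to black, move to (9,8). |black|=4 — new cell
Step 2: on WHITE (9,8): turn R to W, flip to black, move to (9,7). |black|=5 — new cell
Step 3: on WHITE (9,7): turn R to N, flip to black, move to (8,7). |black|=6 — new cell
Step 4: on BLACK (8,7): turn L to W, flip to white, move to (8,6). |black|=5 — new cell
Step 5: on WHITE (8,6): turn R to N, flip to black, move to (7,6). |black|=6 — new cell
Step 6: on WHITE (7,6): turn R to E, flip to black, move to (7,7). |black|=7 — new cell
No revisit within 6 steps.

Answer: no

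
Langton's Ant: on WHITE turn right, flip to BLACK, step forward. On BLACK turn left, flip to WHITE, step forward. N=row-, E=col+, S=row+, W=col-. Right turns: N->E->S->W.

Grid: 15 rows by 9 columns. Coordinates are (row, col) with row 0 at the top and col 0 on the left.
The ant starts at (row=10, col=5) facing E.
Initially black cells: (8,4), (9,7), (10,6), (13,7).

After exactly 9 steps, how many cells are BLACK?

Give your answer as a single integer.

Step 1: on WHITE (10,5): turn R to S, flip to black, move to (11,5). |black|=5
Step 2: on WHITE (11,5): turn R to W, flip to black, move to (11,4). |black|=6
Step 3: on WHITE (11,4): turn R to N, flip to black, move to (10,4). |black|=7
Step 4: on WHITE (10,4): turn R to E, flip to black, move to (10,5). |black|=8
Step 5: on BLACK (10,5): turn L to N, flip to white, move to (9,5). |black|=7
Step 6: on WHITE (9,5): turn R to E, flip to black, move to (9,6). |black|=8
Step 7: on WHITE (9,6): turn R to S, flip to black, move to (10,6). |black|=9
Step 8: on BLACK (10,6): turn L to E, flip to white, move to (10,7). |black|=8
Step 9: on WHITE (10,7): turn R to S, flip to black, move to (11,7). |black|=9

Answer: 9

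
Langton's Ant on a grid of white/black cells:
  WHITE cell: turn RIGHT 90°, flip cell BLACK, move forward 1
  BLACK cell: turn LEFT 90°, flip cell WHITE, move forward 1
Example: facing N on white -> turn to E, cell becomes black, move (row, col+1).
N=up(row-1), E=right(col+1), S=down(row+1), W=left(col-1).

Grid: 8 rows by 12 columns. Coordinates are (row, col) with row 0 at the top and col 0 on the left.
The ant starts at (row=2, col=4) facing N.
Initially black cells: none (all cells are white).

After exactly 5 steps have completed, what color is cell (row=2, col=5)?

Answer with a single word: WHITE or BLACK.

Step 1: on WHITE (2,4): turn R to E, flip to black, move to (2,5). |black|=1
Step 2: on WHITE (2,5): turn R to S, flip to black, move to (3,5). |black|=2
Step 3: on WHITE (3,5): turn R to W, flip to black, move to (3,4). |black|=3
Step 4: on WHITE (3,4): turn R to N, flip to black, move to (2,4). |black|=4
Step 5: on BLACK (2,4): turn L to W, flip to white, move to (2,3). |black|=3

Answer: BLACK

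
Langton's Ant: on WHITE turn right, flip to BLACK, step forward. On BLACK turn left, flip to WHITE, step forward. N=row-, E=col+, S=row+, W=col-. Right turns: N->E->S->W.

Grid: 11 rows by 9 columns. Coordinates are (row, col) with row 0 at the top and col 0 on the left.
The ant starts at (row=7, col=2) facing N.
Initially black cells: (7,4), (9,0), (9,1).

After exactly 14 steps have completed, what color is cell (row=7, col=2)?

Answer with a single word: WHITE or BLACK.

Answer: BLACK

Derivation:
Step 1: on WHITE (7,2): turn R to E, flip to black, move to (7,3). |black|=4
Step 2: on WHITE (7,3): turn R to S, flip to black, move to (8,3). |black|=5
Step 3: on WHITE (8,3): turn R to W, flip to black, move to (8,2). |black|=6
Step 4: on WHITE (8,2): turn R to N, flip to black, move to (7,2). |black|=7
Step 5: on BLACK (7,2): turn L to W, flip to white, move to (7,1). |black|=6
Step 6: on WHITE (7,1): turn R to N, flip to black, move to (6,1). |black|=7
Step 7: on WHITE (6,1): turn R to E, flip to black, move to (6,2). |black|=8
Step 8: on WHITE (6,2): turn R to S, flip to black, move to (7,2). |black|=9
Step 9: on WHITE (7,2): turn R to W, flip to black, move to (7,1). |black|=10
Step 10: on BLACK (7,1): turn L to S, flip to white, move to (8,1). |black|=9
Step 11: on WHITE (8,1): turn R to W, flip to black, move to (8,0). |black|=10
Step 12: on WHITE (8,0): turn R to N, flip to black, move to (7,0). |black|=11
Step 13: on WHITE (7,0): turn R to E, flip to black, move to (7,1). |black|=12
Step 14: on WHITE (7,1): turn R to S, flip to black, move to (8,1). |black|=13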